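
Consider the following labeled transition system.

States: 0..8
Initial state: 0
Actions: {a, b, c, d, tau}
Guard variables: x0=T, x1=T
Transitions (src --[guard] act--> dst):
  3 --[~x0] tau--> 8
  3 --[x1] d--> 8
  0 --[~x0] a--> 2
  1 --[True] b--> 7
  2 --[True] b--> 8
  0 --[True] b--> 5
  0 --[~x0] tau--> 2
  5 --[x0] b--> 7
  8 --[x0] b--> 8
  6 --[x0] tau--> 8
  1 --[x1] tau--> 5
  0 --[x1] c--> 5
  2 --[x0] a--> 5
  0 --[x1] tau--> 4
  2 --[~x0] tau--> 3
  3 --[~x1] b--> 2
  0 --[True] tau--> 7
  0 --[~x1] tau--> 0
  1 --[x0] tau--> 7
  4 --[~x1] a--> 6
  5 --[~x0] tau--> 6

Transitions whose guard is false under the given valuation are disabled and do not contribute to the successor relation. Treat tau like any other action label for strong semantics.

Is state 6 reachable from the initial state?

Answer: UNREACHABLE

Analysis:
Guard filter leaves 13 enabled edge(s).
Layer 0: {0}
Layer 1: {4,5,7}  total {0,4,5,7}
Reach set: {0,4,5,7}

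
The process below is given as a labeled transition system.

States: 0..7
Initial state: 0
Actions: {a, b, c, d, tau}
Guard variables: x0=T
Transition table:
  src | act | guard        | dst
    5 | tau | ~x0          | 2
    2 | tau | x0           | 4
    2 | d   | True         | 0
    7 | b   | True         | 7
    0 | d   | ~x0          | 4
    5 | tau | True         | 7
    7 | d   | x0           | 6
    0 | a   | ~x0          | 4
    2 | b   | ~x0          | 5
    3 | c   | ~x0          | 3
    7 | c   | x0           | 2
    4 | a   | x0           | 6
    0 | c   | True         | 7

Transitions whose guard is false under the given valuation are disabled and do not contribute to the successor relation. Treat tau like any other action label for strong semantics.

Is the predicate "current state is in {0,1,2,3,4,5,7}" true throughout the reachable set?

Answer: INVARIANT VIOLATED at state 6

Working:
Safe = {0,1,2,3,4,5,7}
Reach set: {0,2,4,6,7}
  0: ok
  2: ok
  4: ok
  6: outside
  7: ok
counterexample path to 6: c·d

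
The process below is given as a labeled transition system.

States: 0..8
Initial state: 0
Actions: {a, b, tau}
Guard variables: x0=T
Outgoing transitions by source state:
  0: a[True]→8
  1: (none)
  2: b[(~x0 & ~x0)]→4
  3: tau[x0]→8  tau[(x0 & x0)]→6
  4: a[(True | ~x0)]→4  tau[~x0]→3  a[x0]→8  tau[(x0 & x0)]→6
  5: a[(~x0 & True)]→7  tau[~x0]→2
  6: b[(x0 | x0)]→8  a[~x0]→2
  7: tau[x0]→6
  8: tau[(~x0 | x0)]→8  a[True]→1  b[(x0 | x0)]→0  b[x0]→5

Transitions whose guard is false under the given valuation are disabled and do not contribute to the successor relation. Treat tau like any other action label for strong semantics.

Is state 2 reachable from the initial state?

Answer: UNREACHABLE

Trace:
12 transition(s) survive guard evaluation.
Layer 0: {0}
Layer 1: {8}  total {0,8}
Layer 2: {1,5}  total {0,1,5,8}
Reach set: {0,1,5,8}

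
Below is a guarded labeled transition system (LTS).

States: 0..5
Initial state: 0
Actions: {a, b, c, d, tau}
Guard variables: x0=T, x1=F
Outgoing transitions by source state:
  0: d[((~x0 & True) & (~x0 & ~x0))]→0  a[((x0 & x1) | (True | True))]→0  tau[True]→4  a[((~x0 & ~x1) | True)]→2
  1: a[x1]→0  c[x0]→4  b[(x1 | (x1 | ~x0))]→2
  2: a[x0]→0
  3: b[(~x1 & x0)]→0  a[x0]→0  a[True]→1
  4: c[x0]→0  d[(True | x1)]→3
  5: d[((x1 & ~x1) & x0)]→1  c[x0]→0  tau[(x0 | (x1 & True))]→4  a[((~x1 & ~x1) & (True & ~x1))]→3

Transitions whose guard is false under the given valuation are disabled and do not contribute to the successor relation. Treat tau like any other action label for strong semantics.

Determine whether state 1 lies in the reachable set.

Answer: REACHABLE

Trace:
After dropping false guards: 13 live edges.
L0 = {0}
L1 = {2,4}  total {0,2,4}
L2 = {3}  total {0,2,3,4}
L3 = {1}  total {0,1,2,3,4}
Reach set: {0,1,2,3,4}
Path to 1: tau·d·a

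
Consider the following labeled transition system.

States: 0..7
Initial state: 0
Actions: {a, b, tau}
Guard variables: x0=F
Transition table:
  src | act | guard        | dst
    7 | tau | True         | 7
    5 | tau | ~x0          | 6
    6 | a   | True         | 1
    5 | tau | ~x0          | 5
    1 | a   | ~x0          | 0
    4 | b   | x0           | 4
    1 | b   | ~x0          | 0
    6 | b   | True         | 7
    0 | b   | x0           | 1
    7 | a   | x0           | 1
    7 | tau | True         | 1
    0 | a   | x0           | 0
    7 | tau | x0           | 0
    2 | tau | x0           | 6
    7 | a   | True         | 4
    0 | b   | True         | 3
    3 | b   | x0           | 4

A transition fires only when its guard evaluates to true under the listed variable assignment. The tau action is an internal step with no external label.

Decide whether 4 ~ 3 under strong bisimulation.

Refine partition for ~:
  round 0: {{0,1,2,3,4,5,6,7}}
  round 1: {{0},{1,6},{2,3,4},{5},{7}}
  round 2: {{0},{1},{2,3,4},{5},{6},{7}}
stable after 3 split(s): 6 block(s)
[4]={2,3,4}  [3]={2,3,4}

Answer: BISIMILAR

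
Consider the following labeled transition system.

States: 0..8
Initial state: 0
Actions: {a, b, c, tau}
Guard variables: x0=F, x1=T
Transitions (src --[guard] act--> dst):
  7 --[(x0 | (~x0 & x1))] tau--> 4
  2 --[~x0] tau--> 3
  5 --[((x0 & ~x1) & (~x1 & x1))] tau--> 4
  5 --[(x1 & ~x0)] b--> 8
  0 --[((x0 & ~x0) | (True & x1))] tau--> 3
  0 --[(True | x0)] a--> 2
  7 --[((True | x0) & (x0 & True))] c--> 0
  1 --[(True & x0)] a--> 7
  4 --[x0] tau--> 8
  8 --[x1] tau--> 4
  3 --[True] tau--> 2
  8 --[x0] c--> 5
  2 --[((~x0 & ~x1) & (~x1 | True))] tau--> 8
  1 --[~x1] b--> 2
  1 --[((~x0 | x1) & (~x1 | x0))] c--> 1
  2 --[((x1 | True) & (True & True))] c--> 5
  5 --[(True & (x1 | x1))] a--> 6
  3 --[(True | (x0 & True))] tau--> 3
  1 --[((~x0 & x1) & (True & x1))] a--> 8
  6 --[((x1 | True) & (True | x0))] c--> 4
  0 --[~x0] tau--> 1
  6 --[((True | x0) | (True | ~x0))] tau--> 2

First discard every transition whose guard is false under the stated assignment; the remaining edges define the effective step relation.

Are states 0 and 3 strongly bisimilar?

Compute ~ classes (split until stable):
  round 0: {{0,1,2,3,4,5,6,7,8}}
  round 1: {{0},{1},{2,6},{3,7,8},{4},{5}}
  round 2: {{0},{1},{2},{3},{4},{5},{6},{7,8}}
8 equivalence class(es) (converged in 3)
[0]={0}  [3]={3}

Answer: NOT BISIMILAR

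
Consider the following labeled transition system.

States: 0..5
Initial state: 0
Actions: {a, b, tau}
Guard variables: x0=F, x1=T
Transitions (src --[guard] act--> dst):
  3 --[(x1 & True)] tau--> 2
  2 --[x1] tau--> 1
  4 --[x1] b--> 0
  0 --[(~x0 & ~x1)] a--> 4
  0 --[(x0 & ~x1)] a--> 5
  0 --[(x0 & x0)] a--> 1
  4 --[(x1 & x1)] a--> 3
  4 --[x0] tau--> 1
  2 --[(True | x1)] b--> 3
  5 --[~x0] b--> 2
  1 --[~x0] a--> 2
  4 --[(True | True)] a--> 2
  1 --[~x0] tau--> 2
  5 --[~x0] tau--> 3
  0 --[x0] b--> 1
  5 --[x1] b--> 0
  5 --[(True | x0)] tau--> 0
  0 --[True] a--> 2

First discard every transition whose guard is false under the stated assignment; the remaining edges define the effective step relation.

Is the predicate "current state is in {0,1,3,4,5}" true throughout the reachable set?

Allowed set {0,1,3,4,5}
Reach set: {0,1,2,3}
  0: ✓
  1: ✓
  2: VIOLATES
  3: ✓
reach 2 via a — violates

Answer: INVARIANT VIOLATED at state 2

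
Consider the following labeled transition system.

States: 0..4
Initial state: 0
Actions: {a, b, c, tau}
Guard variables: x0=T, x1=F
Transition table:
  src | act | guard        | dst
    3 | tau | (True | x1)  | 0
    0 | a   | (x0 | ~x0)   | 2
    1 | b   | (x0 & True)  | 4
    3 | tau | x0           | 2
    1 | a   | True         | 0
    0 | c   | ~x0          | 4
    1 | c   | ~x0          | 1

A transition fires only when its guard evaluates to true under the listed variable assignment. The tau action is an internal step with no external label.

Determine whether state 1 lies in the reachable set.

Answer: UNREACHABLE

Working:
Guard filter leaves 5 enabled edge(s).
Layer 0: {0}
Layer 1: {2}  cumulative {0,2}
Reachable = {0,2}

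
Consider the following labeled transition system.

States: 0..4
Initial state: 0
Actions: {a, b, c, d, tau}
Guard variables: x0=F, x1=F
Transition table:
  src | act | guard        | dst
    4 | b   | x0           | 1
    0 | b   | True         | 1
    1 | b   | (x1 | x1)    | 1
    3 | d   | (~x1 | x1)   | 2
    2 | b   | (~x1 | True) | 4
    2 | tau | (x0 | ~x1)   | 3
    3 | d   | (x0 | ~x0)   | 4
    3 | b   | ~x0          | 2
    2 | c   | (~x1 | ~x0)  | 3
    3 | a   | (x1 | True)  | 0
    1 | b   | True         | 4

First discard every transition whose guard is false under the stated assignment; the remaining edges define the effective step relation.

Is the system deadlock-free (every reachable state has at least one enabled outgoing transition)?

Reach set: {0,1,4}
  0: b→1  [1 out]
  1: b→4  [1 out]
  4: ∅  [no exit]
witness 4: b·b

Answer: DEADLOCK at state 4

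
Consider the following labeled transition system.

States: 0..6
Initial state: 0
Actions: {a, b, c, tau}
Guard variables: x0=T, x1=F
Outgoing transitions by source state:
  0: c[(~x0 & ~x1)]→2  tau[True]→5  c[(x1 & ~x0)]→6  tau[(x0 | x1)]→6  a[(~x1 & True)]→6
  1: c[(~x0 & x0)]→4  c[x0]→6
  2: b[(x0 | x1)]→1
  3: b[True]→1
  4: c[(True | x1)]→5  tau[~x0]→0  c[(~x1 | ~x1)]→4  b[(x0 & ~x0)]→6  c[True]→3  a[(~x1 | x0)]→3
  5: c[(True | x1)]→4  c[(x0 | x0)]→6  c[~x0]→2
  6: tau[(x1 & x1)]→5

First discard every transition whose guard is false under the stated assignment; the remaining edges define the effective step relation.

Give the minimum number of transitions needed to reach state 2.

Answer: UNREACHABLE

Trace:
Layered search for 2:
  Layer 0: {0}
  Layer 1: {5,6}
  Layer 2: {4}
  Layer 3: {3}
  Layer 4: {1}
2 never appears.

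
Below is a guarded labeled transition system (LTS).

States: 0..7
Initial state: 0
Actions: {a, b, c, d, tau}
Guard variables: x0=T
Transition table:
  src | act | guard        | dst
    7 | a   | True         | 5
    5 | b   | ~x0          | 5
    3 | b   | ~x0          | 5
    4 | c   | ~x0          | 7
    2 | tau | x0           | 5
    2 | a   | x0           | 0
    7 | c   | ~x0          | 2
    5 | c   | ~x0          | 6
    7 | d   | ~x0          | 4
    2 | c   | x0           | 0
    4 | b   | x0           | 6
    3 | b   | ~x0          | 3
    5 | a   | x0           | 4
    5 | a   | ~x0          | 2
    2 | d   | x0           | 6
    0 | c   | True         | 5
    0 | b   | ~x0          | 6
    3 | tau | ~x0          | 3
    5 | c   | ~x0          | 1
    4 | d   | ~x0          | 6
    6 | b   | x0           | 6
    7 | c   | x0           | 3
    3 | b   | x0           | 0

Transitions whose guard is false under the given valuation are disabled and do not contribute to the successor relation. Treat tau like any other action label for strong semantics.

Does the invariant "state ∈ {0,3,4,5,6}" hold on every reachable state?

Inv-set: {0,3,4,5,6}
R = {0,4,5,6}
  0: ok
  4: ok
  5: ok
  6: ok

Answer: INVARIANT HOLDS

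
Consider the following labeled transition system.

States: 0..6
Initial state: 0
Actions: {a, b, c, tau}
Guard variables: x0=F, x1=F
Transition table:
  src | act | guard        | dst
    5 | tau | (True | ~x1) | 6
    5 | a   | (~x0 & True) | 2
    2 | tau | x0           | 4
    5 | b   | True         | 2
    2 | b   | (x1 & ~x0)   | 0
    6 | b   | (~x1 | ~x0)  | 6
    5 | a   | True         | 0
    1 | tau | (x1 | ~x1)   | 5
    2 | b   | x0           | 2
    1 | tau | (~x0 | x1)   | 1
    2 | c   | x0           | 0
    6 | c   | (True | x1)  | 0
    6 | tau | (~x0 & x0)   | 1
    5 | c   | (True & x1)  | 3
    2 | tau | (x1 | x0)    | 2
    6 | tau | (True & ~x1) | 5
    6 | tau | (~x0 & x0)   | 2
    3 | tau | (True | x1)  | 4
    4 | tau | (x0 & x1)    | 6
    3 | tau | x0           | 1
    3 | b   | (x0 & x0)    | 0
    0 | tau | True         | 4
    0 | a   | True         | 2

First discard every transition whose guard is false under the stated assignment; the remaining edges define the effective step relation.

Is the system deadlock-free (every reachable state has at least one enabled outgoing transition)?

Reachable = {0,2,4}
  0: a→2  tau→4  [2 out]
  2: ∅  [no exit]
  4: ∅  [no exit]
witness 2: a

Answer: DEADLOCK at state 2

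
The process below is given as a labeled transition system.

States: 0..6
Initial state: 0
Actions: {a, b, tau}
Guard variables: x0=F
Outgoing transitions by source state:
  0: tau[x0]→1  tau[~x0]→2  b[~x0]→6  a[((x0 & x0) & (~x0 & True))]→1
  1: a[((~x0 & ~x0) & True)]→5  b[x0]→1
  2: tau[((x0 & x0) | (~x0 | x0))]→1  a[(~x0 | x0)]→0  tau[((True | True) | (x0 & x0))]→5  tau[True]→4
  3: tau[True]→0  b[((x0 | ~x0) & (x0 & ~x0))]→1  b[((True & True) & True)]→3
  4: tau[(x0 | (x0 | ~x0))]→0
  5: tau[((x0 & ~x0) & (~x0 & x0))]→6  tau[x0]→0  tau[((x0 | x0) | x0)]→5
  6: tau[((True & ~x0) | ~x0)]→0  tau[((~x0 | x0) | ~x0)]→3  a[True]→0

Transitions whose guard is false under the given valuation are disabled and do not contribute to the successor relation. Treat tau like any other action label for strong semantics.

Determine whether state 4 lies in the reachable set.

Answer: REACHABLE

Trace:
Guard filter leaves 13 enabled edge(s).
L0 = {0}
L1 = {2,6}  cumulative {0,2,6}
L2 = {1,3,4,5}  cumulative {0,1,2,3,4,5,6}
Reachable = {0,1,2,3,4,5,6}
trace reaching 4: tau·tau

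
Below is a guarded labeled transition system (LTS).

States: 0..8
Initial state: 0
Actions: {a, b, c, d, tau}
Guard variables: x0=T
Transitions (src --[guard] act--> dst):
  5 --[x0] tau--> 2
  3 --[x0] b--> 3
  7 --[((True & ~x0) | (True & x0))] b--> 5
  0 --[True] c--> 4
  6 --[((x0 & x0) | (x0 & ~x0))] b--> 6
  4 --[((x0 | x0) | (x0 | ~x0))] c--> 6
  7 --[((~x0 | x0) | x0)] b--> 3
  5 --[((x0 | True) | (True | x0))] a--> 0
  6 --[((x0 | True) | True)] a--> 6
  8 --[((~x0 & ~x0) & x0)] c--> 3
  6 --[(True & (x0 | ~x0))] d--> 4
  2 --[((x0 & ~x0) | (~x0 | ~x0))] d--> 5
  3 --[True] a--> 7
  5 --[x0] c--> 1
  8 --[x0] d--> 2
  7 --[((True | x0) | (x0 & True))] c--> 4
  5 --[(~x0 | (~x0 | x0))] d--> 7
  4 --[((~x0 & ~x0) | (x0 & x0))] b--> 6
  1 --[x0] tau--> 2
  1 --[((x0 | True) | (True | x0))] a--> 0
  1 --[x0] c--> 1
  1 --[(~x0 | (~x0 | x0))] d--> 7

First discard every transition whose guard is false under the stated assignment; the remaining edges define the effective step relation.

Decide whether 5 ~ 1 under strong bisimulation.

Compute ~ classes (split until stable):
  P[0] = {{0,1,2,3,4,5,6,7,8}}
  P[1] = {{0},{1,5},{2},{3},{4,7},{6},{8}}
  P[2] = {{0},{1,5},{2},{3},{4},{6},{7},{8}}
Fixed point at round 3; 8 class(es).
[5]={1,5}  [1]={1,5}

Answer: BISIMILAR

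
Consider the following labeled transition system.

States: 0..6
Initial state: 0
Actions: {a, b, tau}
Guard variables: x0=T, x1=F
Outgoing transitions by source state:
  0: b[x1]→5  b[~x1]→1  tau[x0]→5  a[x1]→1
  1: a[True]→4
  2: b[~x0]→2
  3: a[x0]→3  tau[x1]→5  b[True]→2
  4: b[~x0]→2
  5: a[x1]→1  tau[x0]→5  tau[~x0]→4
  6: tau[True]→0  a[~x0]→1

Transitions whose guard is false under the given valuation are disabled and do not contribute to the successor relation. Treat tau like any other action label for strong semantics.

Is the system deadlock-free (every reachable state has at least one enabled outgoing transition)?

Reachable = {0,1,4,5}
  0: b→1  tau→5  [2 out]
  1: a→4  [1 out]
  4: ∅  [no exit]
  5: tau→5  [1 out]
trace reaching 4: b·a

Answer: DEADLOCK at state 4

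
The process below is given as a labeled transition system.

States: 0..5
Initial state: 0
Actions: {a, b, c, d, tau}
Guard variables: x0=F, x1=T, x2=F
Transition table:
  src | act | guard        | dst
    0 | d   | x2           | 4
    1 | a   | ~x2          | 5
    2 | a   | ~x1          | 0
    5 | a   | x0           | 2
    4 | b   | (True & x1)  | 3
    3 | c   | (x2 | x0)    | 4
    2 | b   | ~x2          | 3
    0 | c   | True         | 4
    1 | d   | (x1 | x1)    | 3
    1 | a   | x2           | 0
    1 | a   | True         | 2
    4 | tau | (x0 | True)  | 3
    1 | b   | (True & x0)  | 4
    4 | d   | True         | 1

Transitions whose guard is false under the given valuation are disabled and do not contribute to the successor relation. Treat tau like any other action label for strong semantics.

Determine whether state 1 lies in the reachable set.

Answer: REACHABLE

Analysis:
8 transition(s) survive guard evaluation.
depth 0: {0}
depth 1: {4}  now seen {0,4}
depth 2: {1,3}  now seen {0,1,3,4}
depth 3: {2,5}  now seen {0,1,2,3,4,5}
R = {0,1,2,3,4,5}
trace reaching 1: c·d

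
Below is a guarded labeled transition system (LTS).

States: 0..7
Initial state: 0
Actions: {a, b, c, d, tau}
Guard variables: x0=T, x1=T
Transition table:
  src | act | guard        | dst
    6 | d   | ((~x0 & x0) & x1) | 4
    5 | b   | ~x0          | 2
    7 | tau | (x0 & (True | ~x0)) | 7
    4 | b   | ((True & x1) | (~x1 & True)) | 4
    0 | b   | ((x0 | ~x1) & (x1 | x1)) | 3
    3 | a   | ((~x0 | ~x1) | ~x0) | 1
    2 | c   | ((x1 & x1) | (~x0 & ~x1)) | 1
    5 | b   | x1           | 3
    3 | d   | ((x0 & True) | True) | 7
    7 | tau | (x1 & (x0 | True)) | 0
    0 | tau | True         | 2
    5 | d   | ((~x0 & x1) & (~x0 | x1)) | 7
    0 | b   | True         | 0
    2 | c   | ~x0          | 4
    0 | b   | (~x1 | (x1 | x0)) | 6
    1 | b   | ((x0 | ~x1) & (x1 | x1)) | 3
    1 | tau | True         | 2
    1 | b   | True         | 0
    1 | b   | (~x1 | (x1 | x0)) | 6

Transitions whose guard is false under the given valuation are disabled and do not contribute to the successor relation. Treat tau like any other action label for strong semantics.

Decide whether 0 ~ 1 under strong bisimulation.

Compute ~ classes (split until stable):
  P[0] = {{0,1,2,3,4,5,6,7}}
  P[1] = {{0,1},{2},{3},{4,5},{6},{7}}
  P[2] = {{0,1},{2},{3},{4},{5},{6},{7}}
stable after 3 split(s): 7 block(s)
0∈{0,1}, 1∈{0,1}

Answer: BISIMILAR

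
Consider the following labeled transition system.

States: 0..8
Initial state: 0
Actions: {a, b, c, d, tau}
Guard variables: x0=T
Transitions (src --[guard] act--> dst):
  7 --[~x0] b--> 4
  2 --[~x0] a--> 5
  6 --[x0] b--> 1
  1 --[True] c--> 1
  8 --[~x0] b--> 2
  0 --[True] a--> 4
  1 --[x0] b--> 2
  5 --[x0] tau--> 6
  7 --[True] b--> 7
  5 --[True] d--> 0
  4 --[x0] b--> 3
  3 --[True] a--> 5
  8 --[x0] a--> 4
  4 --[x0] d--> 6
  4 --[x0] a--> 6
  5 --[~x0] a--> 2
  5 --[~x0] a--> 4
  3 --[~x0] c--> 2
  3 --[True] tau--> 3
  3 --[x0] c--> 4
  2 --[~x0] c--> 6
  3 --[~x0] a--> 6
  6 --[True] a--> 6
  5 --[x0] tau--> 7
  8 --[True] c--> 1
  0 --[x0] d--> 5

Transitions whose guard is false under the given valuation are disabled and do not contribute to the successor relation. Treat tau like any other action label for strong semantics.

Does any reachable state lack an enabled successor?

Answer: DEADLOCK at state 2

Working:
Reachable = {0,1,2,3,4,5,6,7}
  0: a→4  d→5  [2 out]
  1: b→2  c→1  [2 out]
  2: ∅  [STUCK]
  3: a→5  c→4  tau→3  [3 out]
  4: a→6  b→3  d→6  [3 out]
  5: d→0  tau→6  tau→7  [3 out]
  6: a→6  b→1  [2 out]
  7: b→7  [1 out]
trace reaching 2: a·d·b·b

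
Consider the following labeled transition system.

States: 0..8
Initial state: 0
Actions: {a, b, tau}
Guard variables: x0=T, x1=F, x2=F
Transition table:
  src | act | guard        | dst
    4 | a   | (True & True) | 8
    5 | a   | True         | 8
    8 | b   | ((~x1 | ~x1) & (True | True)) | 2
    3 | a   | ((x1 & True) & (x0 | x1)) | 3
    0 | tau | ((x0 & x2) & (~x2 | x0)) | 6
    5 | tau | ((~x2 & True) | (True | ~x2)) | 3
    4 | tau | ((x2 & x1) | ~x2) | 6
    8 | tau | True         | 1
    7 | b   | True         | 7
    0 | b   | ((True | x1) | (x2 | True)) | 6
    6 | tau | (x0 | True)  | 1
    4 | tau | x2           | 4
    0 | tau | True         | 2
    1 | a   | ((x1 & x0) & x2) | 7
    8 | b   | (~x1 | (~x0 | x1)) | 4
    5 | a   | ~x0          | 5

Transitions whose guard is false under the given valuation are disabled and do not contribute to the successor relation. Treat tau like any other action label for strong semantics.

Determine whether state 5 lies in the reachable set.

Guard filter leaves 11 enabled edge(s).
depth 0: {0}
depth 1: {2,6}  now seen {0,2,6}
depth 2: {1}  now seen {0,1,2,6}
R = {0,1,2,6}

Answer: UNREACHABLE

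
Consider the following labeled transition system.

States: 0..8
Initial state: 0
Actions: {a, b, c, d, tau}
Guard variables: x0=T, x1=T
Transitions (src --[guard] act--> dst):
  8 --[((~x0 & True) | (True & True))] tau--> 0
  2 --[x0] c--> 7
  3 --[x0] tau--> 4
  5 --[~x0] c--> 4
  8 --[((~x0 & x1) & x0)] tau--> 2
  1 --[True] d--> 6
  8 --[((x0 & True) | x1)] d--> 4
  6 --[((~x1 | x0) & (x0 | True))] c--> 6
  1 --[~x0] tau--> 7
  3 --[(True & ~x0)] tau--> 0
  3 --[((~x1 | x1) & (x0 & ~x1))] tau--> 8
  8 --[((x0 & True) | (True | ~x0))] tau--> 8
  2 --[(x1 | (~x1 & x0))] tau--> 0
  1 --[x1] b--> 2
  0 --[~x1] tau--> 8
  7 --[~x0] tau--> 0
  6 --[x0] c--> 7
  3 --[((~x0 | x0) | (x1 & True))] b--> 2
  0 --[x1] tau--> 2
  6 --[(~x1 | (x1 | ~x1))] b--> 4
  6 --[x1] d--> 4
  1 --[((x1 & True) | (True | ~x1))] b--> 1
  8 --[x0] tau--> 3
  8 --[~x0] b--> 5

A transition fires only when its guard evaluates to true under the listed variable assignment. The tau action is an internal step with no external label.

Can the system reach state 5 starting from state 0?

Answer: UNREACHABLE

Working:
Guard filter leaves 16 enabled edge(s).
Layer 0: {0}
Layer 1: {2}  now seen {0,2}
Layer 2: {7}  now seen {0,2,7}
R = {0,2,7}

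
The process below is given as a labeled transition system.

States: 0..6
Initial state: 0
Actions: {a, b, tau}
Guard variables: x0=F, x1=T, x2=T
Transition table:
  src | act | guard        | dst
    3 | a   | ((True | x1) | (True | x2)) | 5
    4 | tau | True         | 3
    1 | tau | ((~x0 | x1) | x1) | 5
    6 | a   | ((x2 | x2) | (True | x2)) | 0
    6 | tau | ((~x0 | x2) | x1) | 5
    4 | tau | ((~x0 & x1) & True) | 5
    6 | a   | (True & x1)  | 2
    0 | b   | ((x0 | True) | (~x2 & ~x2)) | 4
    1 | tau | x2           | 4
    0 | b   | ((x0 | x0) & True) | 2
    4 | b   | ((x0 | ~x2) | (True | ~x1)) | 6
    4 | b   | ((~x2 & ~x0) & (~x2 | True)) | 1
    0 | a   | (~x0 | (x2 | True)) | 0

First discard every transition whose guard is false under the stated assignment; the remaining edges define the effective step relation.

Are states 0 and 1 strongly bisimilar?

Answer: NOT BISIMILAR

Trace:
Refine partition for ~:
  π0 = {{0,1,2,3,4,5,6}}
  π1 = {{0},{1},{2,5},{3},{4},{6}}
stable after 2 split(s): 6 block(s)
[0]={0}  [1]={1}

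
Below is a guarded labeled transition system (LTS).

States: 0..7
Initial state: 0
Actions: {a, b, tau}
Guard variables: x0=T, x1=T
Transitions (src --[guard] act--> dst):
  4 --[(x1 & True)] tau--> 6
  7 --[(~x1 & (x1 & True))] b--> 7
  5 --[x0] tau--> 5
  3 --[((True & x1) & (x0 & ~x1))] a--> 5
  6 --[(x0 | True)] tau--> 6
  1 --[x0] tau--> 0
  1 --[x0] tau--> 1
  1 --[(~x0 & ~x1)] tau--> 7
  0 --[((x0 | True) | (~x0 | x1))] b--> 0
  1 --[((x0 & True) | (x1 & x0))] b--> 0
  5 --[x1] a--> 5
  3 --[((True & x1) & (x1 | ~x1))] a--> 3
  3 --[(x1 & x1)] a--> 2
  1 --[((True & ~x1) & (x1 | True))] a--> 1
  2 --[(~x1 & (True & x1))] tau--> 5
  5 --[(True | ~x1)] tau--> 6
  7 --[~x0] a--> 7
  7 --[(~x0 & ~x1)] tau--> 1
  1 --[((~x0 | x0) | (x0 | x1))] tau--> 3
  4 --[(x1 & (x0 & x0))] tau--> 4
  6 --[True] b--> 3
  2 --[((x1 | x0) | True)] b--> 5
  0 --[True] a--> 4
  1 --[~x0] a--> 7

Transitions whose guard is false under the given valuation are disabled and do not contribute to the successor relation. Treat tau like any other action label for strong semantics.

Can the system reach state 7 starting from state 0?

After dropping false guards: 16 live edges.
Layer 0: {0}
Layer 1: {4}  cumulative {0,4}
Layer 2: {6}  cumulative {0,4,6}
Layer 3: {3}  cumulative {0,3,4,6}
Layer 4: {2}  cumulative {0,2,3,4,6}
Layer 5: {5}  cumulative {0,2,3,4,5,6}
R = {0,2,3,4,5,6}

Answer: UNREACHABLE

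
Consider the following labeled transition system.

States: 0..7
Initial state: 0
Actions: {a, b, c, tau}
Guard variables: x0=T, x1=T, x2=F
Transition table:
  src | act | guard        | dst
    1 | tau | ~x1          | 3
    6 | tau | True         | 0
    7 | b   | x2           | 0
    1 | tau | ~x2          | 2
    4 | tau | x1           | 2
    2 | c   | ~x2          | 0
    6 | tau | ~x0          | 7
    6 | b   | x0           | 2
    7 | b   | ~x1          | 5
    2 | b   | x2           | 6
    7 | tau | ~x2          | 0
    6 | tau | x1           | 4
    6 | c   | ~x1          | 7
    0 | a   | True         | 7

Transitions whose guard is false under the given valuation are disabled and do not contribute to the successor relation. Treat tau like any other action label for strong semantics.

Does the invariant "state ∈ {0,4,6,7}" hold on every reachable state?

Answer: INVARIANT HOLDS

Analysis:
Safe = {0,4,6,7}
R = {0,7}
  0: ✓
  7: ✓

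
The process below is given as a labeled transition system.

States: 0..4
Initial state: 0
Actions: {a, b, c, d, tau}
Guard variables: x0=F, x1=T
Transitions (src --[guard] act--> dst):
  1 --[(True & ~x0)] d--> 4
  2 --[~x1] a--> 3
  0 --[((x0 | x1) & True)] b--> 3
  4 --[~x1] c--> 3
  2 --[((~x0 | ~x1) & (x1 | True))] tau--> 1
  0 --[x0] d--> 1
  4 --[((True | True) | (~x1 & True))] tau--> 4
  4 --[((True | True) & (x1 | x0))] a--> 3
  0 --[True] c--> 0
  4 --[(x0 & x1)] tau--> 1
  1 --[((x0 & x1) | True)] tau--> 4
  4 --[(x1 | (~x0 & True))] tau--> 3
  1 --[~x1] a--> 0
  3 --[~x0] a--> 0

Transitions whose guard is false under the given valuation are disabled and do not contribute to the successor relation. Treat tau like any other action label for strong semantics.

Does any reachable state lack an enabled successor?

R = {0,3}
  0: b→3  c→0  [2 out]
  3: a→0  [1 out]

Answer: DEADLOCK-FREE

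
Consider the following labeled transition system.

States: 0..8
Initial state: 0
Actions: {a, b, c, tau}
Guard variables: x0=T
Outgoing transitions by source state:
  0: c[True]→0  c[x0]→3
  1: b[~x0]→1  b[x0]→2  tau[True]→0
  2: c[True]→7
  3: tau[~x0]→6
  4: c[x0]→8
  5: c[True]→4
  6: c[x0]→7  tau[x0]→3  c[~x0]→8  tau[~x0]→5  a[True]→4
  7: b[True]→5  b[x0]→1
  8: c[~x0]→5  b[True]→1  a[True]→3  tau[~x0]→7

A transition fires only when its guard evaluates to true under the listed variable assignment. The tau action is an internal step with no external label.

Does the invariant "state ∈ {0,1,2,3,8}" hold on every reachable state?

Answer: INVARIANT HOLDS

Analysis:
Allowed set {0,1,2,3,8}
Reachable = {0,3}
  0: safe
  3: safe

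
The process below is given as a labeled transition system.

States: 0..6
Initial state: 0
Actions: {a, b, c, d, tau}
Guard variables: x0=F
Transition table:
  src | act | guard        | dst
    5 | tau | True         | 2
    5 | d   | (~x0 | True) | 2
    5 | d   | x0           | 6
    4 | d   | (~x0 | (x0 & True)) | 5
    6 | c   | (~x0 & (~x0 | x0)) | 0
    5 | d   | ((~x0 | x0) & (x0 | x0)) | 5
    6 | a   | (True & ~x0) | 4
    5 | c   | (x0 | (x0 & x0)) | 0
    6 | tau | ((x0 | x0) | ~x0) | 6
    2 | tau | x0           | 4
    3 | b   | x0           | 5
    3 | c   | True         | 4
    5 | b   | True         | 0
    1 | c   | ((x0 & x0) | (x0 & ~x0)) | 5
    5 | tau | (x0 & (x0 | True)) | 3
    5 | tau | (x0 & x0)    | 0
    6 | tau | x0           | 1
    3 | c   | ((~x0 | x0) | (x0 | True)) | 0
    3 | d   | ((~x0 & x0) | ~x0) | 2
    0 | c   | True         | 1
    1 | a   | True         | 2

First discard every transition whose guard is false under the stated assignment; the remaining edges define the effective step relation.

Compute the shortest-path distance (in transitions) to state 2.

Answer: 2

Working:
Breadth-first toward 2:
  Layer 0: {0}
  Layer 1: {1}
  Layer 2: {2}
2 enters at depth 2; path c·a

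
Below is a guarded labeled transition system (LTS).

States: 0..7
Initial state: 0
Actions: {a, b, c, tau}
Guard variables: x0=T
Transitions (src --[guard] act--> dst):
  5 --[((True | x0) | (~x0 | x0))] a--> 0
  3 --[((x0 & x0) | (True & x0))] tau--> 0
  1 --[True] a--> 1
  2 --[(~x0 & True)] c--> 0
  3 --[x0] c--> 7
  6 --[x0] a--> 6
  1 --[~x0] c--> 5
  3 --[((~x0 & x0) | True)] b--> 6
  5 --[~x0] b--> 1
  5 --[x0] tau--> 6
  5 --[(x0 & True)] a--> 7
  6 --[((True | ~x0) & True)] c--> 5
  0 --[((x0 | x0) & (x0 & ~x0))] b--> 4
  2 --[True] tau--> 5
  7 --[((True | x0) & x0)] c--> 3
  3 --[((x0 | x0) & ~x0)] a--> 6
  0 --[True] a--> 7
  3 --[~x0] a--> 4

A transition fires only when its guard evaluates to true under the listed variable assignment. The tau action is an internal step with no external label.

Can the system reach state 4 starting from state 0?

Answer: UNREACHABLE

Working:
Guard filter leaves 12 enabled edge(s).
depth 0: {0}
depth 1: {7}  cumulative {0,7}
depth 2: {3}  cumulative {0,3,7}
depth 3: {6}  cumulative {0,3,6,7}
depth 4: {5}  cumulative {0,3,5,6,7}
Reach set: {0,3,5,6,7}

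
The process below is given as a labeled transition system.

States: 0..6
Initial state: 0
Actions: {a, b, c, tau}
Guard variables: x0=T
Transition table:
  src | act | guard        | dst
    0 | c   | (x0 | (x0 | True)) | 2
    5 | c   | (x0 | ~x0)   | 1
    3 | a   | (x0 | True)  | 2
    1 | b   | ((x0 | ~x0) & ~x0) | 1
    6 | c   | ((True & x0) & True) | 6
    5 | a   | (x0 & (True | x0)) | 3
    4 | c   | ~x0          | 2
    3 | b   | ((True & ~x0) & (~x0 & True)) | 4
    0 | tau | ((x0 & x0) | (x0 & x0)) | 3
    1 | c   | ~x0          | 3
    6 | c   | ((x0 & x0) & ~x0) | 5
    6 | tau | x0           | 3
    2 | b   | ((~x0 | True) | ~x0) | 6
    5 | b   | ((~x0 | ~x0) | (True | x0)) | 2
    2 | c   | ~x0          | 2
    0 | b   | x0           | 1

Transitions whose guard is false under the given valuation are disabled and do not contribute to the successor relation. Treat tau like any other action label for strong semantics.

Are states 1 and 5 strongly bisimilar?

Bisimulation quotient by refinement:
  P[0] = {{0,1,2,3,4,5,6}}
  P[1] = {{0},{1,4},{2},{3},{5},{6}}
stable after 2 split(s): 6 block(s)
[1]={1,4}  [5]={5}

Answer: NOT BISIMILAR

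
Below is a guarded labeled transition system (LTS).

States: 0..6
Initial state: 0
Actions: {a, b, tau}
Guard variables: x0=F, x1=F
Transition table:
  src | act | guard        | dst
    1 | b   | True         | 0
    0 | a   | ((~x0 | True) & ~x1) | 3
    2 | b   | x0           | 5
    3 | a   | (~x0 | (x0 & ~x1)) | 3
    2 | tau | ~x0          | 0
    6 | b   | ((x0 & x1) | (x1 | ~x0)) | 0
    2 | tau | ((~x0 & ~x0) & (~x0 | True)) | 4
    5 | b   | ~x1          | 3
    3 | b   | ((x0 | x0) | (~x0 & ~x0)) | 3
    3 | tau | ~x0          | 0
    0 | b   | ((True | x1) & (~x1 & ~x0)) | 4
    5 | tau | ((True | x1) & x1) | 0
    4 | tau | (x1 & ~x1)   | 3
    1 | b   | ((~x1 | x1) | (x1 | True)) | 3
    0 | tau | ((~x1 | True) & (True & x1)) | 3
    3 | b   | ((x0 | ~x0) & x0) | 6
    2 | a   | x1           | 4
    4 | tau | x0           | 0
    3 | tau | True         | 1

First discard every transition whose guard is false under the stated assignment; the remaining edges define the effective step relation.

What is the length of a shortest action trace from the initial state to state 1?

Breadth-first toward 1:
  L0 = {0}
  L1 = {3,4}
  L2 = {1}
first hit 1 at d=2 via a·tau

Answer: 2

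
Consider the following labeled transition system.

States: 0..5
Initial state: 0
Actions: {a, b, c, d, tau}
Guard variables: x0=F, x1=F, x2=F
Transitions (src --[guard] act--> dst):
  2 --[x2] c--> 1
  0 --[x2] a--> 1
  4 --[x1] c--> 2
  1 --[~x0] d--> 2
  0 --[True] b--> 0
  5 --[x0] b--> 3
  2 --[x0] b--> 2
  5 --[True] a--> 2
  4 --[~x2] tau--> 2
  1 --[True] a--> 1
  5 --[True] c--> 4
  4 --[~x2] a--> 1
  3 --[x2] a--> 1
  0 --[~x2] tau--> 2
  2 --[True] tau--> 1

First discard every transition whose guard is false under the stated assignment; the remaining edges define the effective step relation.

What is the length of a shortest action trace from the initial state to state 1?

Answer: 2

Working:
Breadth-first toward 1:
  Layer 0: {0}
  Layer 1: {2}
  Layer 2: {1}
depth(1)=2, e.g. tau·tau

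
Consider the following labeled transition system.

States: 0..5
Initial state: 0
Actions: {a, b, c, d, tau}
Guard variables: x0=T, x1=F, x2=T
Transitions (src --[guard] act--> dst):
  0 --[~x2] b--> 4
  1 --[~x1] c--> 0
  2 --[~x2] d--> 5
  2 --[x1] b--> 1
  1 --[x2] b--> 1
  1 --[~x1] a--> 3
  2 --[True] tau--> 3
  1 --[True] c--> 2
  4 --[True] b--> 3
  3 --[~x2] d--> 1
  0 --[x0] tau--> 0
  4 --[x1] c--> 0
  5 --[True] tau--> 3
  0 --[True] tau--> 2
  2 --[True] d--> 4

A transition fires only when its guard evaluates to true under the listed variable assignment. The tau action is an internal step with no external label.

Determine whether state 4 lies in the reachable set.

Answer: REACHABLE

Working:
Guard filter leaves 10 enabled edge(s).
L0 = {0}
L1 = {2}  cumulative {0,2}
L2 = {3,4}  cumulative {0,2,3,4}
R = {0,2,3,4}
trace reaching 4: tau·d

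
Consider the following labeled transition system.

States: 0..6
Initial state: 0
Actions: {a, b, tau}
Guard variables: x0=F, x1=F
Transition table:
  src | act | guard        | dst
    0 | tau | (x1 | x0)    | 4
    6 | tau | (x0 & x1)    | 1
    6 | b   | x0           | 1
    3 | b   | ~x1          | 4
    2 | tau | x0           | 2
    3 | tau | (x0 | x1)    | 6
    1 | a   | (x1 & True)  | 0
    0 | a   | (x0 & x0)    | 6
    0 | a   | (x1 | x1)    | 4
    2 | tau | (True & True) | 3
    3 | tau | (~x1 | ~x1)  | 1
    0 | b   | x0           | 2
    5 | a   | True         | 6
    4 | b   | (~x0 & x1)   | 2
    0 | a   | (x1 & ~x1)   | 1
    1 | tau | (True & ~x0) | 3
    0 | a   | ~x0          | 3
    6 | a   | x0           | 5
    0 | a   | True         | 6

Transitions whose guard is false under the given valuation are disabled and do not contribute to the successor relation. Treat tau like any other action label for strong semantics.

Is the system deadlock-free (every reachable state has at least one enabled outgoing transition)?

Reachable = {0,1,3,4,6}
  0: a→3  a→6  [deg 2]
  1: tau→3  [deg 1]
  3: b→4  tau→1  [deg 2]
  4: ∅  [deadlock]
  6: ∅  [deadlock]
witness 4: a·b

Answer: DEADLOCK at state 4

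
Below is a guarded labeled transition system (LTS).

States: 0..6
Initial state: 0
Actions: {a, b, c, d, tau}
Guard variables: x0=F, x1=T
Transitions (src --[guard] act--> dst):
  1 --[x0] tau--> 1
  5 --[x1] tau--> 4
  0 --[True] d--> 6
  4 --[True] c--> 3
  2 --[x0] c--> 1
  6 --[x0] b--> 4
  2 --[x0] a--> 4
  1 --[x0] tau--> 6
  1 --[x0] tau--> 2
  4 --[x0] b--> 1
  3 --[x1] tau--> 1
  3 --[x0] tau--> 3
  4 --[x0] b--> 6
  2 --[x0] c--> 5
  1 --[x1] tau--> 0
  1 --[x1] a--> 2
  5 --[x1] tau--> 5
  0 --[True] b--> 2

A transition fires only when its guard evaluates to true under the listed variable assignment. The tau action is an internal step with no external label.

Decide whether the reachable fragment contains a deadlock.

Reachable = {0,2,6}
  0: b→2  d→6  [2 exit(s)]
  2: ∅  [STUCK]
  6: ∅  [STUCK]
Path to 2: b

Answer: DEADLOCK at state 2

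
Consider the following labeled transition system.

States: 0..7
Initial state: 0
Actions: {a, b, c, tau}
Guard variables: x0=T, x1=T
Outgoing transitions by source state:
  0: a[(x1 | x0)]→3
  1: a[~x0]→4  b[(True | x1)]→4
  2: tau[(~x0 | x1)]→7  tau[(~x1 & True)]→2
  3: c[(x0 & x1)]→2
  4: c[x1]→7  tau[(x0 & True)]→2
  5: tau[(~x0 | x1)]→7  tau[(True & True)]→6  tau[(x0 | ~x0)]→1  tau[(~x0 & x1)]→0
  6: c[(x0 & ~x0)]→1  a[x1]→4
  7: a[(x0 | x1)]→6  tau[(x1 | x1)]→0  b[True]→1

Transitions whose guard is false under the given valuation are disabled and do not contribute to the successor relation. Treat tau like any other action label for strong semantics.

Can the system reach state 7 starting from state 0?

Answer: REACHABLE

Analysis:
13 transition(s) survive guard evaluation.
Layer 0: {0}
Layer 1: {3}  cumulative {0,3}
Layer 2: {2}  cumulative {0,2,3}
Layer 3: {7}  cumulative {0,2,3,7}
Layer 4: {1,6}  cumulative {0,1,2,3,6,7}
Layer 5: {4}  cumulative {0,1,2,3,4,6,7}
R = {0,1,2,3,4,6,7}
witness 7: a·c·tau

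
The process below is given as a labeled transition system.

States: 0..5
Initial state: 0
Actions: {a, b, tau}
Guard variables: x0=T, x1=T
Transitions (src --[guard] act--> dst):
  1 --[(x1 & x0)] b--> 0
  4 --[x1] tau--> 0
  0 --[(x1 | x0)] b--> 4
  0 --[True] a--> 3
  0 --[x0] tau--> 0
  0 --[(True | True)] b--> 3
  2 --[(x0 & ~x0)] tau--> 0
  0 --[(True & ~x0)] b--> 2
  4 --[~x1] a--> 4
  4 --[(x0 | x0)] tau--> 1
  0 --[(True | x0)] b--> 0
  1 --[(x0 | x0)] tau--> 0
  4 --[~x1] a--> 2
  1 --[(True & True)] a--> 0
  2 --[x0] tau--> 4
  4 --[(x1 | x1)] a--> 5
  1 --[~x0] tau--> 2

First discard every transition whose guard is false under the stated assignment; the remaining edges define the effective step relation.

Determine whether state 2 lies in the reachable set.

Answer: UNREACHABLE

Analysis:
12 transition(s) survive guard evaluation.
depth 0: {0}
depth 1: {3,4}  cumulative {0,3,4}
depth 2: {1,5}  cumulative {0,1,3,4,5}
Reach set: {0,1,3,4,5}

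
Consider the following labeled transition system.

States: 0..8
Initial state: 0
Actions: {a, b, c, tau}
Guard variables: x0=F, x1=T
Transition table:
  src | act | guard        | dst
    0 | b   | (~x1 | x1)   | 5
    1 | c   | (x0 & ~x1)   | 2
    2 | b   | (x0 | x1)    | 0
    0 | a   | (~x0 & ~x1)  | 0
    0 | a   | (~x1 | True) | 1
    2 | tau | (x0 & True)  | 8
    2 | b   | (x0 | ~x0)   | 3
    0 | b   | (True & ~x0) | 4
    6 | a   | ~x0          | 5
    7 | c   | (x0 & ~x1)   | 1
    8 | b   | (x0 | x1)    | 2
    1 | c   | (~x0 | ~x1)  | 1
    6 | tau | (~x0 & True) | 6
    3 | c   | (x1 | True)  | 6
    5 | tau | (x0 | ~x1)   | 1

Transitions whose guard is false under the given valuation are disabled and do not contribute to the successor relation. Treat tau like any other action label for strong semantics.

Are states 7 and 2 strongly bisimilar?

Bisimulation quotient by refinement:
  π0 = {{0,1,2,3,4,5,6,7,8}}
  π1 = {{0},{1,3},{2,8},{4,5,7},{6}}
  π2 = {{0},{1},{2},{3},{4,5,7},{6},{8}}
7 equivalence class(es) (converged in 3)
class of 7: {4,5,7}; class of 2: {2}

Answer: NOT BISIMILAR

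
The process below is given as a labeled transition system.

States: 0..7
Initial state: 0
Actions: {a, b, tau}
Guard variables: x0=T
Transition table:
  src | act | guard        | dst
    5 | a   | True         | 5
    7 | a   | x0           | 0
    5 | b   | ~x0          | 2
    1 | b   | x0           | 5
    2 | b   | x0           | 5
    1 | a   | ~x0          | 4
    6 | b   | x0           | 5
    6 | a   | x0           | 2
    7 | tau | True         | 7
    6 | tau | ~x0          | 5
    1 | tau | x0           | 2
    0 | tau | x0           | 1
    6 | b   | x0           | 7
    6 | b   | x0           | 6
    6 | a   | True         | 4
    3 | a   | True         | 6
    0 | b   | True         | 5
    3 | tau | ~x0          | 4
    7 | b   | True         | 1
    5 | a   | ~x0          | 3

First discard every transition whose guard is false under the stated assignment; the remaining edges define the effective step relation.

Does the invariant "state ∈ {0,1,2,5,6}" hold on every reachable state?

Answer: INVARIANT HOLDS

Trace:
Inv-set: {0,1,2,5,6}
R = {0,1,2,5}
  0: ✓
  1: ✓
  2: ✓
  5: ✓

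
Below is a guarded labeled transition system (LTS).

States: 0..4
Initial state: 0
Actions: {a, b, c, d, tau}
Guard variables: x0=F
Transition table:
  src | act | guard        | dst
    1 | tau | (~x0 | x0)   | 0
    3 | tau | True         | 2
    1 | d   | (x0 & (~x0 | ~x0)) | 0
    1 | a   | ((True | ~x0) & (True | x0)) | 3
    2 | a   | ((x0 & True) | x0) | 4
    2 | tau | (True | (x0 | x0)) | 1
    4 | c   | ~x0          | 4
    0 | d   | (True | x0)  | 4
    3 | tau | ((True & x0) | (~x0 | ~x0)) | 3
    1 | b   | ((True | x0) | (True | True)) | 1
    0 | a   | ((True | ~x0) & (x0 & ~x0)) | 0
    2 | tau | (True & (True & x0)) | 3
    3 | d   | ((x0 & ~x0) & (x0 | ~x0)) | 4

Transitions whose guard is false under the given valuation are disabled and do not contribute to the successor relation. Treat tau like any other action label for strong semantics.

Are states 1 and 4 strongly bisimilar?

Answer: NOT BISIMILAR

Analysis:
Refine partition for ~:
  P[0] = {{0,1,2,3,4}}
  P[1] = {{0},{1},{2,3},{4}}
  P[2] = {{0},{1},{2},{3},{4}}
5 equivalence class(es) (converged in 3)
[1]={1}  [4]={4}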